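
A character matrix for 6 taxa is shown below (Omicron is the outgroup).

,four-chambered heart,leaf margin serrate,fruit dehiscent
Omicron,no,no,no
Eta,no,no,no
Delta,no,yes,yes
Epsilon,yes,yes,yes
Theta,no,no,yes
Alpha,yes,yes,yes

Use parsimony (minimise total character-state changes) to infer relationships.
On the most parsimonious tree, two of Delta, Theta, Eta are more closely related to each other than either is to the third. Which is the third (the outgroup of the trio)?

The outgroup has state 'no' for every character, so 'yes' is the derived state throughout.
four-chambered heart (derived state 'yes') is shared by Alpha and Epsilon — a synapomorphy uniting that clade.
Only Alpha, Delta, and Epsilon show the derived state 'yes' for leaf margin serrate, supporting them as a clade.
fruit dehiscent (derived state 'yes') is shared by Alpha, Delta, Epsilon, and Theta — a synapomorphy uniting that clade.
Most parsimonious ingroup topology: (Eta,((Delta,(Epsilon,Alpha)),Theta)).
Delta and Theta share a more recent common ancestor with each other than either does with Eta, so Eta is the least closely related of the three.

Eta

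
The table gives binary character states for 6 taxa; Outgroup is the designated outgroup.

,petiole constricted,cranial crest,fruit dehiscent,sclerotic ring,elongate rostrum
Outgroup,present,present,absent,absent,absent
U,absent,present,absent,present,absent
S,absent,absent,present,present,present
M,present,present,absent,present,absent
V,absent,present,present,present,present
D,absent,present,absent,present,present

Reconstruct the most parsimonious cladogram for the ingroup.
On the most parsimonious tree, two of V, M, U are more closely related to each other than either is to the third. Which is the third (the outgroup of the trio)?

Character polarity is set by the outgroup: the derived state is whichever differs from the outgroup's state, so for petiole constricted, cranial crest the derived state is 'absent', and for the remaining characters it is 'present'.
petiole constricted: derived state 'absent' in D, S, U, and V only — synapomorphy for {D, S, U, V}.
cranial crest (derived state 'absent') is unique to S (autapomorphy; uninformative for grouping).
fruit dehiscent (derived state 'present') is shared by S and V — a synapomorphy uniting that clade.
sclerotic ring (derived state 'present') is shared by all ingroup taxa — unites the whole ingroup.
elongate rostrum: derived state 'present' in D, S, and V only — synapomorphy for {D, S, V}.
Most parsimonious ingroup topology: ((U,((S,V),D)),M).
U and V share a more recent common ancestor with each other than either does with M, so M is the least closely related of the three.

M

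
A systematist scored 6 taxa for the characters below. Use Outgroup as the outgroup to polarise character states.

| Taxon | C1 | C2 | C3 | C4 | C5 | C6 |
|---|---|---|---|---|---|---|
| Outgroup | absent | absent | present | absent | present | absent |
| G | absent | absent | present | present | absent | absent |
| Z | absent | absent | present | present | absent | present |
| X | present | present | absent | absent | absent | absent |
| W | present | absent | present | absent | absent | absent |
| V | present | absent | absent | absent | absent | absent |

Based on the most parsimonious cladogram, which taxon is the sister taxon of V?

Character polarity is set by the outgroup: the derived state is whichever differs from the outgroup's state, so for C3, C5 the derived state is 'absent', and for the remaining characters it is 'present'.
C1: derived state 'present' in V, W, and X only — synapomorphy for {V, W, X}.
C2: derived state 'present' in X only — an autapomorphy, so it tells us nothing about relationships among taxa.
C3: derived state 'absent' in V and X only — synapomorphy for {V, X}.
C4 (derived state 'present') is shared by G and Z — a synapomorphy uniting that clade.
All ingroup taxa share the derived state 'absent' for C5; it defines the ingroup but does not resolve relationships within it.
C6 (derived state 'present') is unique to Z (autapomorphy; uninformative for grouping).
Most parsimonious ingroup topology: ((G,Z),((X,V),W)).
V and X form a cherry on this tree, so they are sister taxa.

X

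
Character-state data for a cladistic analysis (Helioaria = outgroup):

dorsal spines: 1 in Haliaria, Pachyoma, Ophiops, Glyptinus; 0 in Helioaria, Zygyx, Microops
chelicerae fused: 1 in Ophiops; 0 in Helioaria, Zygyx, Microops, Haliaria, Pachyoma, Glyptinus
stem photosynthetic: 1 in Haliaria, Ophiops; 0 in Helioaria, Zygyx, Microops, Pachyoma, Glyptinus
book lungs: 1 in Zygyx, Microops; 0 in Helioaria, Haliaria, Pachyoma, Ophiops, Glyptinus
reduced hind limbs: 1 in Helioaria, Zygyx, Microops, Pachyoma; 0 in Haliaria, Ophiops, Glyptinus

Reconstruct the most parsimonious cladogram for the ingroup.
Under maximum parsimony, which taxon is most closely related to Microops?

Zygyx

Character polarity is set by the outgroup: the derived state is whichever differs from the outgroup's state, so for reduced hind limbs the derived state is '0', and for the remaining characters it is '1'.
dorsal spines: derived state '1' in Glyptinus, Haliaria, Ophiops, and Pachyoma only — synapomorphy for {Glyptinus, Haliaria, Ophiops, Pachyoma}.
chelicerae fused (derived state '1') is unique to Ophiops (autapomorphy; uninformative for grouping).
Only Haliaria and Ophiops show the derived state '1' for stem photosynthetic, supporting them as a clade.
book lungs (derived state '1') is shared by Microops and Zygyx — a synapomorphy uniting that clade.
reduced hind limbs: derived state '0' in Glyptinus, Haliaria, and Ophiops only — synapomorphy for {Glyptinus, Haliaria, Ophiops}.
Most parsimonious ingroup topology: ((Zygyx,Microops),(((Haliaria,Ophiops),Glyptinus),Pachyoma)).
Microops and Zygyx form a cherry on this tree, so they are sister taxa.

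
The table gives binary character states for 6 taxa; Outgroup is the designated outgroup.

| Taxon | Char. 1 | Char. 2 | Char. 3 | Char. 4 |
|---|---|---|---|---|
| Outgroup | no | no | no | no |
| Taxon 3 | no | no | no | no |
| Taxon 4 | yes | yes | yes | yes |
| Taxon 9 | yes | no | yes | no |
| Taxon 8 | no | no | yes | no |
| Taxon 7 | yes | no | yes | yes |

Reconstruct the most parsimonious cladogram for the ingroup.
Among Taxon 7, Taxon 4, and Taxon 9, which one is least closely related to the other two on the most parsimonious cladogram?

Taxon 9

The outgroup has state 'no' for every character, so 'yes' is the derived state throughout.
Char. 1 (derived state 'yes') is shared by Taxon 4, Taxon 7, and Taxon 9 — a synapomorphy uniting that clade.
Char. 2: derived state 'yes' in Taxon 4 only — an autapomorphy, so it tells us nothing about relationships among taxa.
Char. 3 (derived state 'yes') is shared by Taxon 4, Taxon 7, Taxon 8, and Taxon 9 — a synapomorphy uniting that clade.
Char. 4 (derived state 'yes') is shared by Taxon 4 and Taxon 7 — a synapomorphy uniting that clade.
Most parsimonious ingroup topology: ((((Taxon 4,Taxon 7),Taxon 9),Taxon 8),Taxon 3).
Taxon 4 and Taxon 7 share a more recent common ancestor with each other than either does with Taxon 9, so Taxon 9 is the least closely related of the three.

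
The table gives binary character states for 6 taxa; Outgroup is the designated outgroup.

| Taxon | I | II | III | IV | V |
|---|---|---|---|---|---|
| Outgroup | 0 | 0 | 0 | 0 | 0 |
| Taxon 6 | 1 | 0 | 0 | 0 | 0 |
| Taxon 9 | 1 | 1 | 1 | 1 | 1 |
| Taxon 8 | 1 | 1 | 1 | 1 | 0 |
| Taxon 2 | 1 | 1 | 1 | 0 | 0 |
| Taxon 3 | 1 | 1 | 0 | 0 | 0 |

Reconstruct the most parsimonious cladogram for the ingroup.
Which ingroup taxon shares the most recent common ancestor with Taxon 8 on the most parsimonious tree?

Taxon 9

The outgroup has state '0' for every character, so '1' is the derived state throughout.
All ingroup taxa share the derived state '1' for I; it defines the ingroup but does not resolve relationships within it.
II (derived state '1') is shared by Taxon 2, Taxon 3, Taxon 8, and Taxon 9 — a synapomorphy uniting that clade.
Only Taxon 2, Taxon 8, and Taxon 9 show the derived state '1' for III, supporting them as a clade.
IV (derived state '1') is shared by Taxon 8 and Taxon 9 — a synapomorphy uniting that clade.
V (derived state '1') is unique to Taxon 9 (autapomorphy; uninformative for grouping).
Most parsimonious ingroup topology: (Taxon 6,(((Taxon 9,Taxon 8),Taxon 2),Taxon 3)).
Taxon 8 and Taxon 9 form a cherry on this tree, so they are sister taxa.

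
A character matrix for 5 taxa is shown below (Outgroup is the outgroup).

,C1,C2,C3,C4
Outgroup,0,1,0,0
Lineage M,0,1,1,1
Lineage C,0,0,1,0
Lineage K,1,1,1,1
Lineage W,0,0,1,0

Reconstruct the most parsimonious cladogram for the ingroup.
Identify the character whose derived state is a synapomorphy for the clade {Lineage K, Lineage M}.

C4

Character polarity is set by the outgroup: the derived state is whichever differs from the outgroup's state, so for C2 the derived state is '0', and for the remaining characters it is '1'.
C1: derived state '1' in Lineage K only — an autapomorphy, so it tells us nothing about relationships among taxa.
C2: derived state '0' in Lineage C and Lineage W only — synapomorphy for {Lineage C, Lineage W}.
All ingroup taxa share the derived state '1' for C3; it defines the ingroup but does not resolve relationships within it.
C4: derived state '1' in Lineage K and Lineage M only — synapomorphy for {Lineage K, Lineage M}.
Most parsimonious ingroup topology: ((Lineage M,Lineage K),(Lineage C,Lineage W)).
The clade {Lineage K, Lineage M} is supported by C4: its derived state '1' occurs in exactly those taxa and in no other taxon (including the outgroup).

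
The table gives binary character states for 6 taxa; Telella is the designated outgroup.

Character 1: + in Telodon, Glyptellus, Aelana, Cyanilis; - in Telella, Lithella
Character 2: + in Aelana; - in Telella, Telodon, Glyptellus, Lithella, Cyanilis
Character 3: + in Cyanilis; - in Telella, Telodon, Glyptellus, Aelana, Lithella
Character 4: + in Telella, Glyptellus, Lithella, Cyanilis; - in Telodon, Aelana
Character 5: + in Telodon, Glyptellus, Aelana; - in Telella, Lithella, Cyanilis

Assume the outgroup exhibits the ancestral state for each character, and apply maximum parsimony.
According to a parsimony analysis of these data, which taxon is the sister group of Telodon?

Character polarity is set by the outgroup: the derived state is whichever differs from the outgroup's state, so for Character 4 the derived state is '-', and for the remaining characters it is '+'.
Character 1: derived state '+' in Aelana, Cyanilis, Glyptellus, and Telodon only — synapomorphy for {Aelana, Cyanilis, Glyptellus, Telodon}.
Character 2: derived state '+' in Aelana only — an autapomorphy, so it tells us nothing about relationships among taxa.
Character 3 (derived state '+') is unique to Cyanilis (autapomorphy; uninformative for grouping).
Character 4: derived state '-' in Aelana and Telodon only — synapomorphy for {Aelana, Telodon}.
Only Aelana, Glyptellus, and Telodon show the derived state '+' for Character 5, supporting them as a clade.
Most parsimonious ingroup topology: ((((Telodon,Aelana),Glyptellus),Cyanilis),Lithella).
Telodon and Aelana form a cherry on this tree, so they are sister taxa.

Aelana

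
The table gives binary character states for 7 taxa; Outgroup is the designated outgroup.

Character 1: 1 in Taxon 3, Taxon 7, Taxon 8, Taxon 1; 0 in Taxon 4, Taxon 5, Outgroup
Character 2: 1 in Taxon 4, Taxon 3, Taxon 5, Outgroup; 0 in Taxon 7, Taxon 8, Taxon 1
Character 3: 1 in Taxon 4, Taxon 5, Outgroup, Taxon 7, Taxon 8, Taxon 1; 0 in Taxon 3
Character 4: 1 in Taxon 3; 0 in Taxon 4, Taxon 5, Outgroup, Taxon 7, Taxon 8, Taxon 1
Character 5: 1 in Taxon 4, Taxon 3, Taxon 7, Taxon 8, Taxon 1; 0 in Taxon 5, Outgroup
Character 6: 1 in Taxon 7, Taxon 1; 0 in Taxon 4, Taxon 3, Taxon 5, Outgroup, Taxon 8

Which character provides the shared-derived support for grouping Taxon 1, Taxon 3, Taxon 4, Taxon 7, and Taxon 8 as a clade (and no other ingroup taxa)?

Character polarity is set by the outgroup: the derived state is whichever differs from the outgroup's state, so for Character 2, Character 3 the derived state is '0', and for the remaining characters it is '1'.
Character 1 (derived state '1') is shared by Taxon 1, Taxon 3, Taxon 7, and Taxon 8 — a synapomorphy uniting that clade.
Only Taxon 1, Taxon 7, and Taxon 8 show the derived state '0' for Character 2, supporting them as a clade.
Character 3 (derived state '0') is unique to Taxon 3 (autapomorphy; uninformative for grouping).
Character 4: derived state '1' in Taxon 3 only — an autapomorphy, so it tells us nothing about relationships among taxa.
Only Taxon 1, Taxon 3, Taxon 4, Taxon 7, and Taxon 8 show the derived state '1' for Character 5, supporting them as a clade.
Only Taxon 1 and Taxon 7 show the derived state '1' for Character 6, supporting them as a clade.
Most parsimonious ingroup topology: ((Taxon 4,(((Taxon 7,Taxon 1),Taxon 8),Taxon 3)),Taxon 5).
The clade {Taxon 1, Taxon 3, Taxon 4, Taxon 7, Taxon 8} is supported by Character 5: its derived state '1' occurs in exactly those taxa and in no other taxon (including the outgroup).

Character 5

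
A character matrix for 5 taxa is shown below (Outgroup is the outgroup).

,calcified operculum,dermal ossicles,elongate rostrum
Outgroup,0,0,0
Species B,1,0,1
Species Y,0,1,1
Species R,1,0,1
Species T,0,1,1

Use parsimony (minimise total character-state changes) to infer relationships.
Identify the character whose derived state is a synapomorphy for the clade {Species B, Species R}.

calcified operculum

The outgroup has state '0' for every character, so '1' is the derived state throughout.
Only Species B and Species R show the derived state '1' for calcified operculum, supporting them as a clade.
Only Species T and Species Y show the derived state '1' for dermal ossicles, supporting them as a clade.
elongate rostrum (derived state '1') is shared by all ingroup taxa — unites the whole ingroup.
Most parsimonious ingroup topology: ((Species B,Species R),(Species Y,Species T)).
The clade {Species B, Species R} is supported by calcified operculum: its derived state '1' occurs in exactly those taxa and in no other taxon (including the outgroup).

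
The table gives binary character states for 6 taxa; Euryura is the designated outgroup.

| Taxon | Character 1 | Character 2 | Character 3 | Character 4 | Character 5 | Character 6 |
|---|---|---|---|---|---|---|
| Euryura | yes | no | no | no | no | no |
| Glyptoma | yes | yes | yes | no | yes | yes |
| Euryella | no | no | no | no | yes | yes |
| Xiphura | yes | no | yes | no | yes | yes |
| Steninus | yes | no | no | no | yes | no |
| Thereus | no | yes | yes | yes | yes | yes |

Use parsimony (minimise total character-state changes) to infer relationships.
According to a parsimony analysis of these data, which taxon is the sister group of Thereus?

Character polarity is set by the outgroup: the derived state is whichever differs from the outgroup's state, so for Character 1 the derived state is 'no', and for the remaining characters it is 'yes'.
Character 1 (state 'no') occurs in Euryella and Thereus but conflicts with the nesting implied by the other characters — most parsimoniously interpreted as homoplasy.
Character 2 (derived state 'yes') is shared by Glyptoma and Thereus — a synapomorphy uniting that clade.
Only Glyptoma, Thereus, and Xiphura show the derived state 'yes' for Character 3, supporting them as a clade.
Character 4 (derived state 'yes') is unique to Thereus (autapomorphy; uninformative for grouping).
Character 5 (derived state 'yes') is shared by all ingroup taxa — unites the whole ingroup.
Character 6: derived state 'yes' in Euryella, Glyptoma, Thereus, and Xiphura only — synapomorphy for {Euryella, Glyptoma, Thereus, Xiphura}.
Most parsimonious ingroup topology: ((((Glyptoma,Thereus),Xiphura),Euryella),Steninus).
Thereus and Glyptoma form a cherry on this tree, so they are sister taxa.

Glyptoma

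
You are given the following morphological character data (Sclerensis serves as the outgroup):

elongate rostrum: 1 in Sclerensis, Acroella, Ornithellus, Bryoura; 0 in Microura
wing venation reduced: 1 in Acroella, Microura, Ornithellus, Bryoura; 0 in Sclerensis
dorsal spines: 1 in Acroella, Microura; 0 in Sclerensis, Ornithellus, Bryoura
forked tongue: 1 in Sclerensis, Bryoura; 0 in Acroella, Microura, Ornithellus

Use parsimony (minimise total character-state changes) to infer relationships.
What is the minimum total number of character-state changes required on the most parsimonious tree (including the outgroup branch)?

4

Character polarity is set by the outgroup: the derived state is whichever differs from the outgroup's state, so for elongate rostrum, forked tongue the derived state is '0', and for the remaining characters it is '1'.
elongate rostrum: derived state '0' in Microura only — an autapomorphy, so it tells us nothing about relationships among taxa.
All ingroup taxa share the derived state '1' for wing venation reduced; it defines the ingroup but does not resolve relationships within it.
dorsal spines: derived state '1' in Acroella and Microura only — synapomorphy for {Acroella, Microura}.
forked tongue: derived state '0' in Acroella, Microura, and Ornithellus only — synapomorphy for {Acroella, Microura, Ornithellus}.
Most parsimonious ingroup topology: (((Acroella,Microura),Ornithellus),Bryoura).
Changes per character on this tree: elongate rostrum: 1; wing venation reduced: 1; dorsal spines: 1; forked tongue: 1.
Total = 4.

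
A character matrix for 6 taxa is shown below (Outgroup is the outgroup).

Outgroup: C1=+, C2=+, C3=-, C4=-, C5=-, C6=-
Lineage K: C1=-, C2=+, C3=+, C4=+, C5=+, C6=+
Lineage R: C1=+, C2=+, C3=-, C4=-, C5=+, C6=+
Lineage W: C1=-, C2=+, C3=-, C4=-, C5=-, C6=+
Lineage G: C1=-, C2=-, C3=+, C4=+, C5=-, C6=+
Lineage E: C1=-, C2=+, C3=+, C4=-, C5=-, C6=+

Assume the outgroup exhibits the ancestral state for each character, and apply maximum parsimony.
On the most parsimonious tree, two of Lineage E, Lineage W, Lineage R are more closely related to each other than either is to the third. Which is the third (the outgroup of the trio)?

Lineage R

Character polarity is set by the outgroup: the derived state is whichever differs from the outgroup's state, so for C1, C2 the derived state is '-', and for the remaining characters it is '+'.
C1 (derived state '-') is shared by Lineage E, Lineage G, Lineage K, and Lineage W — a synapomorphy uniting that clade.
C2 (derived state '-') is unique to Lineage G (autapomorphy; uninformative for grouping).
C3: derived state '+' in Lineage E, Lineage G, and Lineage K only — synapomorphy for {Lineage E, Lineage G, Lineage K}.
C4: derived state '+' in Lineage G and Lineage K only — synapomorphy for {Lineage G, Lineage K}.
C5 (state '+') occurs in Lineage K and Lineage R but conflicts with the nesting implied by the other characters — most parsimoniously interpreted as homoplasy.
All ingroup taxa share the derived state '+' for C6; it defines the ingroup but does not resolve relationships within it.
Most parsimonious ingroup topology: ((((Lineage K,Lineage G),Lineage E),Lineage W),Lineage R).
Lineage E and Lineage W share a more recent common ancestor with each other than either does with Lineage R, so Lineage R is the least closely related of the three.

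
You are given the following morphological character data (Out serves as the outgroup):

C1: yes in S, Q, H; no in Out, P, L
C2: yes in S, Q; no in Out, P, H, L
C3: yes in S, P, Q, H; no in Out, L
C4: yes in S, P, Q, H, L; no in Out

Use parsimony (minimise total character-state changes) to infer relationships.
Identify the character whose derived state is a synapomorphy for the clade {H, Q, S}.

The outgroup has state 'no' for every character, so 'yes' is the derived state throughout.
C1 (derived state 'yes') is shared by H, Q, and S — a synapomorphy uniting that clade.
Only Q and S show the derived state 'yes' for C2, supporting them as a clade.
Only H, P, Q, and S show the derived state 'yes' for C3, supporting them as a clade.
C4 (derived state 'yes') is shared by all ingroup taxa — unites the whole ingroup.
Most parsimonious ingroup topology: ((((S,Q),H),P),L).
The clade {H, Q, S} is supported by C1: its derived state 'yes' occurs in exactly those taxa and in no other taxon (including the outgroup).

C1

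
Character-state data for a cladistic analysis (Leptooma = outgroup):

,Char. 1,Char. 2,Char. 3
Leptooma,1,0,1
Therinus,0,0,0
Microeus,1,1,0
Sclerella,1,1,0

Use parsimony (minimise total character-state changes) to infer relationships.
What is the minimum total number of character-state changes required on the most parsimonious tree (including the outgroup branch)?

3

Character polarity is set by the outgroup: the derived state is whichever differs from the outgroup's state, so for Char. 1, Char. 3 the derived state is '0', and for the remaining characters it is '1'.
Char. 1 (derived state '0') is unique to Therinus (autapomorphy; uninformative for grouping).
Only Microeus and Sclerella show the derived state '1' for Char. 2, supporting them as a clade.
All ingroup taxa share the derived state '0' for Char. 3; it defines the ingroup but does not resolve relationships within it.
Most parsimonious ingroup topology: (Therinus,(Microeus,Sclerella)).
Changes per character on this tree: Char. 1: 1; Char. 2: 1; Char. 3: 1.
Total = 3.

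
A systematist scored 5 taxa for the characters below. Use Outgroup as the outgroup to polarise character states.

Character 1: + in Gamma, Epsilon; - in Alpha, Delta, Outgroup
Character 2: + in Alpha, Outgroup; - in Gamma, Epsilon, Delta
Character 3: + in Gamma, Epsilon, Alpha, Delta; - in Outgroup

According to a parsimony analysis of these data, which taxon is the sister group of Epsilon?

Gamma

Character polarity is set by the outgroup: the derived state is whichever differs from the outgroup's state, so for Character 2 the derived state is '-', and for the remaining characters it is '+'.
Character 1 (derived state '+') is shared by Epsilon and Gamma — a synapomorphy uniting that clade.
Character 2 (derived state '-') is shared by Delta, Epsilon, and Gamma — a synapomorphy uniting that clade.
Character 3 (derived state '+') is shared by all ingroup taxa — unites the whole ingroup.
Most parsimonious ingroup topology: (((Gamma,Epsilon),Delta),Alpha).
Epsilon and Gamma form a cherry on this tree, so they are sister taxa.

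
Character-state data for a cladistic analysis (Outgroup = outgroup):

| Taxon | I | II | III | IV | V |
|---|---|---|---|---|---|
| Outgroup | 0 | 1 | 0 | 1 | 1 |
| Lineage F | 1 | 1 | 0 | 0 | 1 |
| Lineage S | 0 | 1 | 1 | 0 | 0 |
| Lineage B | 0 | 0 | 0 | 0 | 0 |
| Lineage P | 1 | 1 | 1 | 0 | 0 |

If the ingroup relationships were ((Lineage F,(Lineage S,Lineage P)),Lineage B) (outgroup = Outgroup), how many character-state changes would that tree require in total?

Map each character onto ((Lineage F,(Lineage S,Lineage P)),Lineage B) (rooted by Outgroup) and count the minimum state changes it requires (Fitch parsimony):
I: 2; II: 1; III: 1; IV: 1; V: 2.
Total tree length = 7.

7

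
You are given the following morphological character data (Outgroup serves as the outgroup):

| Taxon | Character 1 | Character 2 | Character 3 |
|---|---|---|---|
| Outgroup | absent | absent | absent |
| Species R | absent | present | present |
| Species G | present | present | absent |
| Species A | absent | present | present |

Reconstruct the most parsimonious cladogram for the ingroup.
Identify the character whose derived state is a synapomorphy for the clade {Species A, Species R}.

Character 3

The outgroup has state 'absent' for every character, so 'present' is the derived state throughout.
Character 1: derived state 'present' in Species G only — an autapomorphy, so it tells us nothing about relationships among taxa.
All ingroup taxa share the derived state 'present' for Character 2; it defines the ingroup but does not resolve relationships within it.
Character 3: derived state 'present' in Species A and Species R only — synapomorphy for {Species A, Species R}.
Most parsimonious ingroup topology: ((Species R,Species A),Species G).
The clade {Species A, Species R} is supported by Character 3: its derived state 'present' occurs in exactly those taxa and in no other taxon (including the outgroup).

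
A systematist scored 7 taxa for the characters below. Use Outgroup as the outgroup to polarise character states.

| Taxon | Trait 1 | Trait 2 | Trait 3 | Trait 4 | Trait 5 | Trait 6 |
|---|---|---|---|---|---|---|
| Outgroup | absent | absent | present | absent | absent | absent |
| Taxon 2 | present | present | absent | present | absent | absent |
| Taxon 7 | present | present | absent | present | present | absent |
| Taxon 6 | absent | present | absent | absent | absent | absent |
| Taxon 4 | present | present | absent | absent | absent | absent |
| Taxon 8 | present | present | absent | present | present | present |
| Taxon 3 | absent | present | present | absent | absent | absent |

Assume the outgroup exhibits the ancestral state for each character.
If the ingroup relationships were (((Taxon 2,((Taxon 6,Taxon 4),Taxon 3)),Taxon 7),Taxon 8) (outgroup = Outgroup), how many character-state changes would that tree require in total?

Map each character onto (((Taxon 2,((Taxon 6,Taxon 4),Taxon 3)),Taxon 7),Taxon 8) (rooted by Outgroup) and count the minimum state changes it requires (Fitch parsimony):
Trait 1: 3; Trait 2: 1; Trait 3: 2; Trait 4: 2; Trait 5: 2; Trait 6: 1.
Total tree length = 11.

11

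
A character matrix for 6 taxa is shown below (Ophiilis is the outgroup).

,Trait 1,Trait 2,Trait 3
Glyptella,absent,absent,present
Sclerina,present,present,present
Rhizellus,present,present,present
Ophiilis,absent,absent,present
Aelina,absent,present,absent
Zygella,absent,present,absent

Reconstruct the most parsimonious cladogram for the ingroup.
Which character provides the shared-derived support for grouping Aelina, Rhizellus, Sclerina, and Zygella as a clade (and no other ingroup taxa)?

Character polarity is set by the outgroup: the derived state is whichever differs from the outgroup's state, so for Trait 3 the derived state is 'absent', and for the remaining characters it is 'present'.
Only Rhizellus and Sclerina show the derived state 'present' for Trait 1, supporting them as a clade.
Trait 2: derived state 'present' in Aelina, Rhizellus, Sclerina, and Zygella only — synapomorphy for {Aelina, Rhizellus, Sclerina, Zygella}.
Trait 3 (derived state 'absent') is shared by Aelina and Zygella — a synapomorphy uniting that clade.
Most parsimonious ingroup topology: (((Sclerina,Rhizellus),(Aelina,Zygella)),Glyptella).
The clade {Aelina, Rhizellus, Sclerina, Zygella} is supported by Trait 2: its derived state 'present' occurs in exactly those taxa and in no other taxon (including the outgroup).

Trait 2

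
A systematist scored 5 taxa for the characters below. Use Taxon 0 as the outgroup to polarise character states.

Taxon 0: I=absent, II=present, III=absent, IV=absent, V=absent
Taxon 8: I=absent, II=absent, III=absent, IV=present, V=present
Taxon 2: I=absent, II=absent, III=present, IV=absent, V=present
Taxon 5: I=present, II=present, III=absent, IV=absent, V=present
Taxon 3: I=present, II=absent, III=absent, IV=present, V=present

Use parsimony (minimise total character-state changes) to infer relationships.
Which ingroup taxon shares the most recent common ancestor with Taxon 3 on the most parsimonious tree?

Character polarity is set by the outgroup: the derived state is whichever differs from the outgroup's state, so for II the derived state is 'absent', and for the remaining characters it is 'present'.
I (state 'present') occurs in Taxon 3 and Taxon 5 but conflicts with the nesting implied by the other characters — most parsimoniously interpreted as homoplasy.
II (derived state 'absent') is shared by Taxon 2, Taxon 3, and Taxon 8 — a synapomorphy uniting that clade.
III: derived state 'present' in Taxon 2 only — an autapomorphy, so it tells us nothing about relationships among taxa.
IV: derived state 'present' in Taxon 3 and Taxon 8 only — synapomorphy for {Taxon 3, Taxon 8}.
V (derived state 'present') is shared by all ingroup taxa — unites the whole ingroup.
Most parsimonious ingroup topology: (((Taxon 8,Taxon 3),Taxon 2),Taxon 5).
Taxon 3 and Taxon 8 form a cherry on this tree, so they are sister taxa.

Taxon 8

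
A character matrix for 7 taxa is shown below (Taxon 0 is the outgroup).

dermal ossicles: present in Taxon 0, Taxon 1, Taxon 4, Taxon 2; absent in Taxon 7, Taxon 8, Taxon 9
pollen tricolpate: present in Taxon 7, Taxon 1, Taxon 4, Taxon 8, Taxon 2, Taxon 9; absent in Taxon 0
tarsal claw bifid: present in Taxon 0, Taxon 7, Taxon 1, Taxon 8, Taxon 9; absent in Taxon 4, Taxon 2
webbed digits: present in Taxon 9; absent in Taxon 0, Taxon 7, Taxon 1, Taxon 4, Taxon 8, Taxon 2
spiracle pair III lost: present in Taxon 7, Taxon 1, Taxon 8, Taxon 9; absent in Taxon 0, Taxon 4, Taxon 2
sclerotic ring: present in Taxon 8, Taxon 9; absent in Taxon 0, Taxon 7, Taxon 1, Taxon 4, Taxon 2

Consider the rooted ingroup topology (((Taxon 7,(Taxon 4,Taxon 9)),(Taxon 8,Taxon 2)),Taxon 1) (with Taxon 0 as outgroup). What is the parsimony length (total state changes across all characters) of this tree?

Map each character onto (((Taxon 7,(Taxon 4,Taxon 9)),(Taxon 8,Taxon 2)),Taxon 1) (rooted by Taxon 0) and count the minimum state changes it requires (Fitch parsimony):
dermal ossicles: 3; pollen tricolpate: 1; tarsal claw bifid: 2; webbed digits: 1; spiracle pair III lost: 3; sclerotic ring: 2.
Total tree length = 12.

12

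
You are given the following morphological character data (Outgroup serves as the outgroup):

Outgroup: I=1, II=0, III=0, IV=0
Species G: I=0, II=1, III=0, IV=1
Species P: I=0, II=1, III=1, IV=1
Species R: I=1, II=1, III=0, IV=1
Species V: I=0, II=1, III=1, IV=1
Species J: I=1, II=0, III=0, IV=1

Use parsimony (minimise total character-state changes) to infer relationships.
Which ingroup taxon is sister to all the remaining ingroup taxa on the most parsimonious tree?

Species J

Character polarity is set by the outgroup: the derived state is whichever differs from the outgroup's state, so for I the derived state is '0', and for the remaining characters it is '1'.
I: derived state '0' in Species G, Species P, and Species V only — synapomorphy for {Species G, Species P, Species V}.
II (derived state '1') is shared by Species G, Species P, Species R, and Species V — a synapomorphy uniting that clade.
Only Species P and Species V show the derived state '1' for III, supporting them as a clade.
All ingroup taxa share the derived state '1' for IV; it defines the ingroup but does not resolve relationships within it.
Most parsimonious ingroup topology: (((Species G,(Species P,Species V)),Species R),Species J).
Species J is sister to the clade containing all other ingroup taxa, so it is the earliest-diverging (most basal) ingroup lineage.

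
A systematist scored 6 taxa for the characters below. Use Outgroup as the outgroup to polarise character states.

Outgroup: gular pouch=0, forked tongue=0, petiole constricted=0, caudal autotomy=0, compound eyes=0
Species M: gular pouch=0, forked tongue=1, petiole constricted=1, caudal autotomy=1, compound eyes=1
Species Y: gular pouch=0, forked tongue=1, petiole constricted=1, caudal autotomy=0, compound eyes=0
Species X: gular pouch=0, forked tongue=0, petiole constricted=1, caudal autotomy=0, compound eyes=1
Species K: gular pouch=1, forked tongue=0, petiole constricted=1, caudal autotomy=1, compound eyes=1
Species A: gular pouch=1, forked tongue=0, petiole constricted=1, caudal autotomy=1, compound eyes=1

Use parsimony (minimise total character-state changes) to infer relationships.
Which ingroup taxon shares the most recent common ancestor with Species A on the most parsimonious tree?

The outgroup has state '0' for every character, so '1' is the derived state throughout.
gular pouch: derived state '1' in Species A and Species K only — synapomorphy for {Species A, Species K}.
forked tongue (state '1') occurs in Species M and Species Y but conflicts with the nesting implied by the other characters — most parsimoniously interpreted as homoplasy.
petiole constricted (derived state '1') is shared by all ingroup taxa — unites the whole ingroup.
caudal autotomy: derived state '1' in Species A, Species K, and Species M only — synapomorphy for {Species A, Species K, Species M}.
compound eyes (derived state '1') is shared by Species A, Species K, Species M, and Species X — a synapomorphy uniting that clade.
Most parsimonious ingroup topology: (((Species M,(Species K,Species A)),Species X),Species Y).
Species A and Species K form a cherry on this tree, so they are sister taxa.

Species K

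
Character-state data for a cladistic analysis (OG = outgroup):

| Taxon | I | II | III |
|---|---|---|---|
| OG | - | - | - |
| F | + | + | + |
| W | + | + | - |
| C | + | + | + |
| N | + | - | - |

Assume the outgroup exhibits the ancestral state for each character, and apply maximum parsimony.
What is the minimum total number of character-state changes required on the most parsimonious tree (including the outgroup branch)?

The outgroup has state '-' for every character, so '+' is the derived state throughout.
All ingroup taxa share the derived state '+' for I; it defines the ingroup but does not resolve relationships within it.
II: derived state '+' in C, F, and W only — synapomorphy for {C, F, W}.
Only C and F show the derived state '+' for III, supporting them as a clade.
Most parsimonious ingroup topology: (((F,C),W),N).
Changes per character on this tree: I: 1; II: 1; III: 1.
Total = 3.

3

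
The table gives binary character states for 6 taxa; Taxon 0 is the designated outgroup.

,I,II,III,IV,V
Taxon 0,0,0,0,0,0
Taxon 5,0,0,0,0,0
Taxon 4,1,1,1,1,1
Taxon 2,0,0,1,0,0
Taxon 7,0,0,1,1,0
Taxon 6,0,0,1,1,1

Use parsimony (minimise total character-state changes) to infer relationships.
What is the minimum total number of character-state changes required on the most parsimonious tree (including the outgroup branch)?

5

The outgroup has state '0' for every character, so '1' is the derived state throughout.
I: derived state '1' in Taxon 4 only — an autapomorphy, so it tells us nothing about relationships among taxa.
II: derived state '1' in Taxon 4 only — an autapomorphy, so it tells us nothing about relationships among taxa.
III (derived state '1') is shared by Taxon 2, Taxon 4, Taxon 6, and Taxon 7 — a synapomorphy uniting that clade.
IV (derived state '1') is shared by Taxon 4, Taxon 6, and Taxon 7 — a synapomorphy uniting that clade.
Only Taxon 4 and Taxon 6 show the derived state '1' for V, supporting them as a clade.
Most parsimonious ingroup topology: (Taxon 5,(((Taxon 4,Taxon 6),Taxon 7),Taxon 2)).
Changes per character on this tree: I: 1; II: 1; III: 1; IV: 1; V: 1.
Total = 5.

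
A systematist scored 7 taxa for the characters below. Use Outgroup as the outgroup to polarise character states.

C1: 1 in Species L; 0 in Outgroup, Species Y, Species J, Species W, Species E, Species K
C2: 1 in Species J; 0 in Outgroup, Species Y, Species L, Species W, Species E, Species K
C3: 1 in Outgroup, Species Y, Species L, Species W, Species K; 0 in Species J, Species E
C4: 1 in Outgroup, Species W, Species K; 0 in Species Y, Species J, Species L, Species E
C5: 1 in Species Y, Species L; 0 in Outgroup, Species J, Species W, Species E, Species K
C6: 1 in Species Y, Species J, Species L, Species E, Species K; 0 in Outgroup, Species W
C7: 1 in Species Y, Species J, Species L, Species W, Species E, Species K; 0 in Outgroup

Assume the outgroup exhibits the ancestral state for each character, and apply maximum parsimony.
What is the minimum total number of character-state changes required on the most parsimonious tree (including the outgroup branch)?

7

Character polarity is set by the outgroup: the derived state is whichever differs from the outgroup's state, so for C3, C4 the derived state is '0', and for the remaining characters it is '1'.
C1 (derived state '1') is unique to Species L (autapomorphy; uninformative for grouping).
C2 (derived state '1') is unique to Species J (autapomorphy; uninformative for grouping).
Only Species E and Species J show the derived state '0' for C3, supporting them as a clade.
C4 (derived state '0') is shared by Species E, Species J, Species L, and Species Y — a synapomorphy uniting that clade.
C5 (derived state '1') is shared by Species L and Species Y — a synapomorphy uniting that clade.
C6: derived state '1' in Species E, Species J, Species K, Species L, and Species Y only — synapomorphy for {Species E, Species J, Species K, Species L, Species Y}.
All ingroup taxa share the derived state '1' for C7; it defines the ingroup but does not resolve relationships within it.
Most parsimonious ingroup topology: ((((Species Y,Species L),(Species J,Species E)),Species K),Species W).
Changes per character on this tree: C1: 1; C2: 1; C3: 1; C4: 1; C5: 1; C6: 1; C7: 1.
Total = 7.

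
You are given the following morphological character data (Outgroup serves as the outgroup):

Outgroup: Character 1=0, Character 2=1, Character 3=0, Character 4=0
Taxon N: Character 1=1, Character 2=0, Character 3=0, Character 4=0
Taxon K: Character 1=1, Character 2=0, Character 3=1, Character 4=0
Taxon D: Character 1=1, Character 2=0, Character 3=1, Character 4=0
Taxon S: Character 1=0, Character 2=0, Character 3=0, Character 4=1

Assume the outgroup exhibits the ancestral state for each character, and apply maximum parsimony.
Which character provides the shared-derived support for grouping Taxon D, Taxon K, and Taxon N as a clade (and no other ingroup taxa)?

Character 1

Character polarity is set by the outgroup: the derived state is whichever differs from the outgroup's state, so for Character 2 the derived state is '0', and for the remaining characters it is '1'.
Character 1 (derived state '1') is shared by Taxon D, Taxon K, and Taxon N — a synapomorphy uniting that clade.
Character 2 (derived state '0') is shared by all ingroup taxa — unites the whole ingroup.
Character 3 (derived state '1') is shared by Taxon D and Taxon K — a synapomorphy uniting that clade.
Character 4: derived state '1' in Taxon S only — an autapomorphy, so it tells us nothing about relationships among taxa.
Most parsimonious ingroup topology: ((Taxon N,(Taxon K,Taxon D)),Taxon S).
The clade {Taxon D, Taxon K, Taxon N} is supported by Character 1: its derived state '1' occurs in exactly those taxa and in no other taxon (including the outgroup).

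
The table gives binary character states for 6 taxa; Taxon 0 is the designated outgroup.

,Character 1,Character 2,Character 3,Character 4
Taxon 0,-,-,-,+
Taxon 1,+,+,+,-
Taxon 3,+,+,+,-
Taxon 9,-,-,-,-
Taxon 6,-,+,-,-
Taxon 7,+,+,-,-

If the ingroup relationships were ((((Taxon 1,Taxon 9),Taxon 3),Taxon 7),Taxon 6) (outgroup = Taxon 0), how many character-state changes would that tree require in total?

Map each character onto ((((Taxon 1,Taxon 9),Taxon 3),Taxon 7),Taxon 6) (rooted by Taxon 0) and count the minimum state changes it requires (Fitch parsimony):
Character 1: 2; Character 2: 2; Character 3: 2; Character 4: 1.
Total tree length = 7.

7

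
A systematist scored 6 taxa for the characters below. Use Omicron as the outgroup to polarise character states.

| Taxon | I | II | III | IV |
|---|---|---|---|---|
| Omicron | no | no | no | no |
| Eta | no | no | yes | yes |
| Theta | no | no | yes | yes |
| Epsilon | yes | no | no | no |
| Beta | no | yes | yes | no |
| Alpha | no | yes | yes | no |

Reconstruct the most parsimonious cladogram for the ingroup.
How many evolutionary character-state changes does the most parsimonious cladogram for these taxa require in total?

4

The outgroup has state 'no' for every character, so 'yes' is the derived state throughout.
I: derived state 'yes' in Epsilon only — an autapomorphy, so it tells us nothing about relationships among taxa.
II (derived state 'yes') is shared by Alpha and Beta — a synapomorphy uniting that clade.
III: derived state 'yes' in Alpha, Beta, Eta, and Theta only — synapomorphy for {Alpha, Beta, Eta, Theta}.
IV (derived state 'yes') is shared by Eta and Theta — a synapomorphy uniting that clade.
Most parsimonious ingroup topology: (((Eta,Theta),(Beta,Alpha)),Epsilon).
Changes per character on this tree: I: 1; II: 1; III: 1; IV: 1.
Total = 4.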